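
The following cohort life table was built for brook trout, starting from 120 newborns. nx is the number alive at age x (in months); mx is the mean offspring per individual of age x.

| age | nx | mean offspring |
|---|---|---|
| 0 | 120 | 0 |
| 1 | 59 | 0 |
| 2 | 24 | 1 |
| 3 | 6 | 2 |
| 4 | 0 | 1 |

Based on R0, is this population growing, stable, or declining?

declining

lx = nx/n0 = nx/120: 1, 0.49167…, 0.2, 0.05, 0
R0 = Σ lx·mx = 0 + 0 + 0.2 + 0.1 + 0 = 0.3…
R0 < 1, so the population is declining.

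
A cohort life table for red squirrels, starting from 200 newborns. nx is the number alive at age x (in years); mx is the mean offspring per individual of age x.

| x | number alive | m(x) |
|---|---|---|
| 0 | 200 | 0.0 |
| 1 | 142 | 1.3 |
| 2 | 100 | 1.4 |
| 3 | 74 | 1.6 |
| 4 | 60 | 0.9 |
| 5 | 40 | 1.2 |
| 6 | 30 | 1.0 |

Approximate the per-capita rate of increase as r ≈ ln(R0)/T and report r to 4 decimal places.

lx = nx/n0 = nx/200: 1, 0.71, 0.5, 0.37, 0.3, 0.2, 0.15
R0 = Σ lx·mx = 0 + 0.923 + 0.7 + 0.592 + 0.27 + 0.24 + 0.15 = 2.875
Σ x·lx·mx = 7.279; T = 7.279/2.875 = 2.53183…
r ≈ ln(R0)/T = ln(2.875)/2.53183… = 0.417111… → 0.4171

0.4171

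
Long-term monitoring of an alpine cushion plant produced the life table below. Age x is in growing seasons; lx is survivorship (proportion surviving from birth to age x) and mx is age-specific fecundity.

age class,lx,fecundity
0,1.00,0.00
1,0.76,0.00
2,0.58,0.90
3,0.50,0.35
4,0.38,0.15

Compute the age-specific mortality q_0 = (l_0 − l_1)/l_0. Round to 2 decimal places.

q_0 = (l_0 − l_1) / l_0 = (1 − 0.76) / 1
     = 0.24 / 1 = 0.24 → 0.24

0.24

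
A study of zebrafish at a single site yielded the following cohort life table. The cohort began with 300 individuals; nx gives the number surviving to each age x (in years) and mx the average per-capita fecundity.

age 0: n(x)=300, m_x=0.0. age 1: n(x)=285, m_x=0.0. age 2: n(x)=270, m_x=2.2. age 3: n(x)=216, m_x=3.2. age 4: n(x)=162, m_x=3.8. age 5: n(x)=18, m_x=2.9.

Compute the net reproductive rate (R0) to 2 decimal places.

lx = nx/n0 = nx/300: 1, 0.95, 0.9, 0.72, 0.54, 0.06
lx·mx by age: 0, 0, 1.98, 2.304, 2.052, 0.174
R0 = Σ lx·mx = 6.51 → 6.51

6.51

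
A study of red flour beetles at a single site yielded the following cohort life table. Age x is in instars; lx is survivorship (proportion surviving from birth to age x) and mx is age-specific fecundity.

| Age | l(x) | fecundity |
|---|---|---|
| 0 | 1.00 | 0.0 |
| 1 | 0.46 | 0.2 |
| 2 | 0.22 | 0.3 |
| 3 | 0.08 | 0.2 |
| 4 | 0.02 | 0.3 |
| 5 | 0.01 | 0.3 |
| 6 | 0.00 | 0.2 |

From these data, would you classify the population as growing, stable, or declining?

declining

R0 = Σ lx·mx = 0 + 0.092 + 0.066 + 0.016 + 0.006 + 0.003 + 0 = 0.183
R0 < 1, so the population is declining.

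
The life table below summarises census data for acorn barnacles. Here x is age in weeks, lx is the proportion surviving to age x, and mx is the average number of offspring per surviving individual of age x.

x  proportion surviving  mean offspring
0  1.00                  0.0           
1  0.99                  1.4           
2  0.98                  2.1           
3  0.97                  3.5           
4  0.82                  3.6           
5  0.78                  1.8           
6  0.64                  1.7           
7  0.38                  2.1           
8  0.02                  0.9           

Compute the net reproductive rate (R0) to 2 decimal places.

13.10

lx·mx by age: 0, 1.386, 2.058, 3.395, 2.952, 1.404, 1.088, 0.798, 0.018
R0 = Σ lx·mx = 13.099 → 13.10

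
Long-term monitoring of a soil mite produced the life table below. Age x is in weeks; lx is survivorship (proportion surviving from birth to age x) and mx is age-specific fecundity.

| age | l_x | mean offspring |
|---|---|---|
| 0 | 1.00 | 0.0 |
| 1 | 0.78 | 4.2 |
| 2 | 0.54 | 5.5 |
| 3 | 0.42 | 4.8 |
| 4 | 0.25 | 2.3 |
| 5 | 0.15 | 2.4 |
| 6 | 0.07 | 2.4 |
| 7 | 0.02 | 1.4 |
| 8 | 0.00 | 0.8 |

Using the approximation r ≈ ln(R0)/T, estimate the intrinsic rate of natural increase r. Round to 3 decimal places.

1.023

R0 = Σ lx·mx = 0 + 3.276 + 2.97 + 2.016 + 0.575 + 0.36 + 0.168 + 0.028 + 0 = 9.393
Σ x·lx·mx = 20.568; T = 20.568/9.393 = 2.18972…
r ≈ ln(R0)/T = ln(9.393)/2.18972… = 1.02295… → 1.023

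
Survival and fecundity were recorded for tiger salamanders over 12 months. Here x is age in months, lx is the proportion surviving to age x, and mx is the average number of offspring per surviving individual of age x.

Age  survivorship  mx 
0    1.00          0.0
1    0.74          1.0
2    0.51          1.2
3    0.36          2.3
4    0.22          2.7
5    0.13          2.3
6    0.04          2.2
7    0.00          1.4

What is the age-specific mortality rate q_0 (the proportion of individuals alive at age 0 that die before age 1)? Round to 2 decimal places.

q_0 = (l_0 − l_1) / l_0 = (1 − 0.74) / 1
     = 0.26 / 1 = 0.26 → 0.26

0.26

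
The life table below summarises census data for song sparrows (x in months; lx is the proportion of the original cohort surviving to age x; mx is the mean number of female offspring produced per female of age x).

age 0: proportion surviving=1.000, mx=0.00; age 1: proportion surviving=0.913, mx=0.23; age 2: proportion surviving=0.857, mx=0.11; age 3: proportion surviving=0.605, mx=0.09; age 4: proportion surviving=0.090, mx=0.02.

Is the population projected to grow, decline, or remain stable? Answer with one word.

declining

R0 = Σ lx·mx = 0 + 0.20999 + 0.09427 + 0.05445 + 0.0018 = 0.36051
R0 < 1, so the population is declining.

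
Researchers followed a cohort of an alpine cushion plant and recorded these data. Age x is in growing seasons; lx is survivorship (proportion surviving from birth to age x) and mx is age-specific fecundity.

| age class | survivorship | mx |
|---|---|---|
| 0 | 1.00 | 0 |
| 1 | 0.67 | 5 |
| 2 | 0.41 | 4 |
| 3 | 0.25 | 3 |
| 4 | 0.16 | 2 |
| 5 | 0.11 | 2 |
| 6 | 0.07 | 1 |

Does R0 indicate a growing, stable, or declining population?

R0 = Σ lx·mx = 0 + 3.35 + 1.64 + 0.75 + 0.32 + 0.22 + 0.07 = 6.35
R0 > 1, so the population is growing.

growing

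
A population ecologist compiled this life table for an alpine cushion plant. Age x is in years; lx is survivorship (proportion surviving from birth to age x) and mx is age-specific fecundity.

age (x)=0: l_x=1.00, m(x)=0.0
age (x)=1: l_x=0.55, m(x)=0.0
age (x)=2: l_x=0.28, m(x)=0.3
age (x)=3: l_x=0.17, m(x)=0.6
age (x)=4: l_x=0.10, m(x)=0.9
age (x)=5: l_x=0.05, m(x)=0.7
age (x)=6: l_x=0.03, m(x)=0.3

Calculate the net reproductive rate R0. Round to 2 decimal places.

0.32

lx·mx by age: 0, 0, 0.084, 0.102, 0.09, 0.035, 0.009
R0 = Σ lx·mx = 0.32 → 0.32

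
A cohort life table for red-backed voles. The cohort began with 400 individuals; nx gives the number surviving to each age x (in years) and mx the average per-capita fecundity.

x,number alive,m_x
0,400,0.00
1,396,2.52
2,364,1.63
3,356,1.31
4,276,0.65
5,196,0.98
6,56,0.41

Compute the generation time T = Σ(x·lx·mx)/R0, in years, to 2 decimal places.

2.20

lx = nx/n0 = nx/400: 1, 0.99, 0.91, 0.89, 0.69, 0.49, 0.14
lx·mx: 0, 2.4948, 1.4833, 1.1659, 0.4485, 0.4802, 0.0574 → R0 = 6.1301
x·lx·mx: 0, 2.4948, 2.9666, 3.4977, 1.794, 2.401, 0.3444 → Σ = 13.4985
T = 13.4985 / 6.1301 = 2.202003… → 2.20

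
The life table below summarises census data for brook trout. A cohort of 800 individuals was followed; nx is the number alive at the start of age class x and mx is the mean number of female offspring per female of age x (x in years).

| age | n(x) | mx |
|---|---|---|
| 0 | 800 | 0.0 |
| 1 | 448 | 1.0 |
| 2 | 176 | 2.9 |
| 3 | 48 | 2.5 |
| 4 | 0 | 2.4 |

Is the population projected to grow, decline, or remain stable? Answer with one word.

lx = nx/n0 = nx/800: 1, 0.56, 0.22, 0.06, 0
R0 = Σ lx·mx = 0 + 0.56 + 0.638 + 0.15 + 0 = 1.348
R0 > 1, so the population is growing.

growing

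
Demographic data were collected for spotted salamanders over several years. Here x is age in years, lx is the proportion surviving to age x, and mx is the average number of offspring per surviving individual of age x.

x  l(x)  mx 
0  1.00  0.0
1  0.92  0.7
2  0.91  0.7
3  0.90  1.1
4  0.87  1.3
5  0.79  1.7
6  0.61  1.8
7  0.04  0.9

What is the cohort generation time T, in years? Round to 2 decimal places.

lx·mx: 0, 0.644, 0.637, 0.99, 1.131, 1.343, 1.098, 0.036 → R0 = 5.879
x·lx·mx: 0, 0.644, 1.274, 2.97, 4.524, 6.715, 6.588, 0.252 → Σ = 22.967
T = 22.967 / 5.879 = 3.906617… → 3.91

3.91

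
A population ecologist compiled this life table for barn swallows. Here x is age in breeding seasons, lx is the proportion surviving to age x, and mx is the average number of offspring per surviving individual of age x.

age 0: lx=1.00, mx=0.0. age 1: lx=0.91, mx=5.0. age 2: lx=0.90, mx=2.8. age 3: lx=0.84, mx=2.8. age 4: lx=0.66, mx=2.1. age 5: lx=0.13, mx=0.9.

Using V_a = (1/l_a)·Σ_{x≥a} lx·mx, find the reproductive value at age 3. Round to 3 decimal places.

lx·mx for x ≥ 3: 2.352, 1.386, 0.117 → sum = 3.855
V_3 = 3.855 / l_3 = 3.855 / 0.84 = 4.589286… → 4.589

4.589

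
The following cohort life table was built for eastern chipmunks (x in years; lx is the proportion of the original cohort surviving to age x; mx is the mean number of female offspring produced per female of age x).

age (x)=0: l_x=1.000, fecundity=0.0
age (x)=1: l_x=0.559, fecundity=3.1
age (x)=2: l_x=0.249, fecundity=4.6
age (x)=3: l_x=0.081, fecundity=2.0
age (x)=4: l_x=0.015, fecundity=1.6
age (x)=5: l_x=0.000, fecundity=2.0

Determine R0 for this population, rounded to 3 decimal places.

lx·mx by age: 0, 1.7329, 1.1454, 0.162, 0.024, 0
R0 = Σ lx·mx = 3.0643 → 3.064

3.064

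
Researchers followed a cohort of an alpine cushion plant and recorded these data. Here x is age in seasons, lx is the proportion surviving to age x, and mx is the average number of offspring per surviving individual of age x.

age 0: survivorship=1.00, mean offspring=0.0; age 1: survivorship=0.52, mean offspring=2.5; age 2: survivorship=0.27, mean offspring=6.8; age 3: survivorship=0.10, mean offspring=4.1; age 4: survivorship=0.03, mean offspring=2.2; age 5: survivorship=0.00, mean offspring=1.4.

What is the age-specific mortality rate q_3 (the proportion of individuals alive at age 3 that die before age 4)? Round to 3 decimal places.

q_3 = (l_3 − l_4) / l_3 = (0.1 − 0.03) / 0.1
     = 0.07 / 0.1 = 0.7 → 0.700

0.700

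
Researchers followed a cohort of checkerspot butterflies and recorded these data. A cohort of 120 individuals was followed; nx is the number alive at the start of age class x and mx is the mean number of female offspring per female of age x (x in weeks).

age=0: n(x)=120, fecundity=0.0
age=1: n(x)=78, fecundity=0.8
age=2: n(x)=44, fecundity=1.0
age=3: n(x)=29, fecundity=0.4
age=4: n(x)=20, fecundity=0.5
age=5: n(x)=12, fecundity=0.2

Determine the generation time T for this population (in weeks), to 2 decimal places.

lx = nx/n0 = nx/120: 1, 0.65, 0.36667…, 0.24167…, 0.16667…, 0.1
lx·mx: 0, 0.52, 0.366667…, 0.096667…, 0.083333…, 0.02 → R0 = 1.086667…
x·lx·mx: 0, 0.52, 0.733333…, 0.29…, 0.333333…, 0.1 → Σ = 1.976667…
T = 1.976667… / 1.086667… = 1.819018… → 1.82

1.82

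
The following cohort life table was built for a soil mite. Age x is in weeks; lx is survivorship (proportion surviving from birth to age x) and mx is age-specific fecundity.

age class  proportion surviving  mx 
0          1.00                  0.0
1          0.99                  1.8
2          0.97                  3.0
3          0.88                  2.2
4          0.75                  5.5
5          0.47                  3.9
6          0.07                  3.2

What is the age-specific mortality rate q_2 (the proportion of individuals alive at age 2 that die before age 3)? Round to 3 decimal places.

q_2 = (l_2 − l_3) / l_2 = (0.97 − 0.88) / 0.97
     = 0.09 / 0.97 = 0.092784… → 0.093

0.093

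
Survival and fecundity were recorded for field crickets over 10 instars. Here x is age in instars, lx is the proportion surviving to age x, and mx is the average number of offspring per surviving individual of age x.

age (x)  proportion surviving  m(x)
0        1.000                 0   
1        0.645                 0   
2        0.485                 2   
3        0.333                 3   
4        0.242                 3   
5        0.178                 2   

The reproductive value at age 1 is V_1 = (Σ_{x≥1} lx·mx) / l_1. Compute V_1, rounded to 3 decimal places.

lx·mx for x ≥ 1: 0, 0.97, 0.999, 0.726, 0.356 → sum = 3.051
V_1 = 3.051 / l_1 = 3.051 / 0.645 = 4.730233… → 4.730

4.730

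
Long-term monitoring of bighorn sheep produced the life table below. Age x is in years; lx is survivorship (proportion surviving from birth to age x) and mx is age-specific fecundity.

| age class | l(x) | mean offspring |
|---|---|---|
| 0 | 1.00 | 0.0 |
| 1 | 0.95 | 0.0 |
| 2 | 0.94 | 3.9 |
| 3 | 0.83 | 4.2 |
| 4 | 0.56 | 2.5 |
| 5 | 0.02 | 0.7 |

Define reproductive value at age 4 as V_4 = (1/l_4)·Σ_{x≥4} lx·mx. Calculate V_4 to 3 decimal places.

lx·mx for x ≥ 4: 1.4, 0.014 → sum = 1.414
V_4 = 1.414 / l_4 = 1.414 / 0.56 = 2.525 → 2.525

2.525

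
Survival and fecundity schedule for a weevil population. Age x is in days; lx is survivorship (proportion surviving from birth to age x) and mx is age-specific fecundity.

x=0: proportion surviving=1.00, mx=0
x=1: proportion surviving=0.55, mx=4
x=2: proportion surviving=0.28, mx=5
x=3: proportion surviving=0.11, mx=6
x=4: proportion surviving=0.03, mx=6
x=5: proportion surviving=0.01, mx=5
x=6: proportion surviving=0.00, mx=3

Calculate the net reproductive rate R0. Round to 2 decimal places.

4.49

lx·mx by age: 0, 2.2, 1.4, 0.66, 0.18, 0.05, 0
R0 = Σ lx·mx = 4.49 → 4.49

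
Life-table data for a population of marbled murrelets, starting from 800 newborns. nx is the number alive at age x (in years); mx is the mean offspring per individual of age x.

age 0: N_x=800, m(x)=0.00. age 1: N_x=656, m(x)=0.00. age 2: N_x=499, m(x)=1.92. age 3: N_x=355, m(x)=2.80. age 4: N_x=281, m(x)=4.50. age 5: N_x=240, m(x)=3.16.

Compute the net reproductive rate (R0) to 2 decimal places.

lx = nx/n0 = nx/800: 1, 0.82, 0.62375, 0.44375, 0.35125, 0.3
lx·mx by age: 0, 0, 1.1976…, 1.2425…, 1.580625…, 0.948
R0 = Σ lx·mx = 4.968725… → 4.97

4.97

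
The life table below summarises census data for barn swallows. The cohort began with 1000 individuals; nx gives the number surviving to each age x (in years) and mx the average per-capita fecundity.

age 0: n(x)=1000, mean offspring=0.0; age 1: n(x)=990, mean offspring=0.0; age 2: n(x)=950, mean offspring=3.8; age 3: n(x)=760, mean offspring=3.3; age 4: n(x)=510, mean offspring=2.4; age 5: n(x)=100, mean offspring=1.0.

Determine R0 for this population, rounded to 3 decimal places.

lx = nx/n0 = nx/1000: 1, 0.99, 0.95, 0.76, 0.51, 0.1
lx·mx by age: 0, 0, 3.61, 2.508, 1.224, 0.1
R0 = Σ lx·mx = 7.442 → 7.442

7.442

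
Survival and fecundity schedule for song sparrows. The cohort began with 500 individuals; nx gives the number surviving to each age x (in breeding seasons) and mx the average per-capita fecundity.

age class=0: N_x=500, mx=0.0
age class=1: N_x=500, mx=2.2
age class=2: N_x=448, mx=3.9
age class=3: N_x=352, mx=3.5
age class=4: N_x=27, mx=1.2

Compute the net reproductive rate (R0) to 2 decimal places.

lx = nx/n0 = nx/500: 1, 1, 0.896, 0.704, 0.054
lx·mx by age: 0, 2.2, 3.4944, 2.464, 0.0648
R0 = Σ lx·mx = 8.2232 → 8.22

8.22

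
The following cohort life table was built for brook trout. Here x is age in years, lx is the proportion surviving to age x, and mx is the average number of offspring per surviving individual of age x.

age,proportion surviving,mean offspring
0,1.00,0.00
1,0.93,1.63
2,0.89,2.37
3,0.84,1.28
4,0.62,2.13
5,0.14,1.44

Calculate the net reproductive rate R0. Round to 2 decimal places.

6.22

lx·mx by age: 0, 1.5159, 2.1093, 1.0752, 1.3206, 0.2016
R0 = Σ lx·mx = 6.2226 → 6.22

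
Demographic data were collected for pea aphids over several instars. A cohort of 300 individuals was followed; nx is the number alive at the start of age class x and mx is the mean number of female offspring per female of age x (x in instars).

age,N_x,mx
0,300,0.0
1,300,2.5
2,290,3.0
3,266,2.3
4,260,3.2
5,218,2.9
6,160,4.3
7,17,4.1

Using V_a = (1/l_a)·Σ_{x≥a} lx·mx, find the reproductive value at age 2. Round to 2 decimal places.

12.77

lx = nx/n0 = nx/300: 1, 1, 0.96667…, 0.88667…, 0.86667…, 0.72667…, 0.53333…, 0.05667…
lx·mx for x ≥ 2: 2.9…, 2.039333…, 2.773333…, 2.107333…, 2.293333…, 0.232333… → sum = 12.345667…
V_2 = 12.345667… / l_2 = 12.345667… / 0.966667… = 12.771379… → 12.77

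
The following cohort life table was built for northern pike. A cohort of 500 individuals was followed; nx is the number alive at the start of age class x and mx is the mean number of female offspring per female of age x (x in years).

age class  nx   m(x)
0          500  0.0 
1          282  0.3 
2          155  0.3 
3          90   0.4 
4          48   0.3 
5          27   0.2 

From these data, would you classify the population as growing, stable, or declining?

declining

lx = nx/n0 = nx/500: 1, 0.564, 0.31, 0.18, 0.096, 0.054
R0 = Σ lx·mx = 0 + 0.1692 + 0.093 + 0.072 + 0.0288 + 0.0108 = 0.3738
R0 < 1, so the population is declining.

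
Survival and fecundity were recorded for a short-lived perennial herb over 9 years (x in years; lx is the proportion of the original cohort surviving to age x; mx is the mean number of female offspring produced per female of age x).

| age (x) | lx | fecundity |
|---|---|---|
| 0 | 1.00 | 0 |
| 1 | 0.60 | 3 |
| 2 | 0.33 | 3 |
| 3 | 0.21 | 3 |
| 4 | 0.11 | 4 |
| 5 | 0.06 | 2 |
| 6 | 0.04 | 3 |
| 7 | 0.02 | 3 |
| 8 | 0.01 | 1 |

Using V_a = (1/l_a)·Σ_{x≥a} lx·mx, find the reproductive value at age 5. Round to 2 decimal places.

5.17

lx·mx for x ≥ 5: 0.12, 0.12, 0.06, 0.01 → sum = 0.31
V_5 = 0.31 / l_5 = 0.31 / 0.06 = 5.166667… → 5.17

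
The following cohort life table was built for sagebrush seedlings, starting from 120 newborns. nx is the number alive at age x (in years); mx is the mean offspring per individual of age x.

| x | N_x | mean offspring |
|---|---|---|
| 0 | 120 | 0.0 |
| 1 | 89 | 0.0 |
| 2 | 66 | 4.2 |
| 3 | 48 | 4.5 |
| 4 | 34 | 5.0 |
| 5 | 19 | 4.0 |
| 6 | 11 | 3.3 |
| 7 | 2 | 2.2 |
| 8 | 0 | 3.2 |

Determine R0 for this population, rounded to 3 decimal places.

lx = nx/n0 = nx/120: 1, 0.74167…, 0.55, 0.4, 0.28333…, 0.15833…, 0.09167…, 0.01667…, 0
lx·mx by age: 0, 0, 2.31, 1.8, 1.416667…, 0.633333…, 0.3025…, 0.036667…, 0
R0 = Σ lx·mx = 6.499167… → 6.499

6.499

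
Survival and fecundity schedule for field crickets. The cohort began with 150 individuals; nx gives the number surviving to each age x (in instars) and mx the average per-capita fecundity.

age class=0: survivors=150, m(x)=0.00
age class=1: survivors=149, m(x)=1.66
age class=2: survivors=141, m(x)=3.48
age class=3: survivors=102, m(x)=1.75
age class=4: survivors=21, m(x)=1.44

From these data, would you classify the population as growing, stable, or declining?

growing

lx = nx/n0 = nx/150: 1, 0.99333…, 0.94, 0.68, 0.14
R0 = Σ lx·mx = 0 + 1.648933… + 3.2712 + 1.19 + 0.2016 = 6.311733…
R0 > 1, so the population is growing.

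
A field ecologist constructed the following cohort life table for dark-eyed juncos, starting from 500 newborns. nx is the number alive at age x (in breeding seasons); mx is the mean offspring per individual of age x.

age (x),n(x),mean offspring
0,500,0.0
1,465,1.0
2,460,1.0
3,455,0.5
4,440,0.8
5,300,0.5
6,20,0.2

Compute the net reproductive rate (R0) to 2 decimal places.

3.32

lx = nx/n0 = nx/500: 1, 0.93, 0.92, 0.91, 0.88, 0.6, 0.04
lx·mx by age: 0, 0.93, 0.92, 0.455, 0.704, 0.3, 0.008
R0 = Σ lx·mx = 3.317 → 3.32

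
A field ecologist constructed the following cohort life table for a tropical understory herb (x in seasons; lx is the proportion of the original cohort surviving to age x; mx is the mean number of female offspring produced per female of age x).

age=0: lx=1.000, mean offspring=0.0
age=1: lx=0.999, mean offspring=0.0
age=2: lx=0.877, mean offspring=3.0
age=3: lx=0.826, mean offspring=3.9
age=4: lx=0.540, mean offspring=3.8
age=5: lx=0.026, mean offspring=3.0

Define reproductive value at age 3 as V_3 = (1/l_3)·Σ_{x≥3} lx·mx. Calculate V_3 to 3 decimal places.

6.479

lx·mx for x ≥ 3: 3.2214, 2.052, 0.078 → sum = 5.3514
V_3 = 5.3514 / l_3 = 5.3514 / 0.826 = 6.478692… → 6.479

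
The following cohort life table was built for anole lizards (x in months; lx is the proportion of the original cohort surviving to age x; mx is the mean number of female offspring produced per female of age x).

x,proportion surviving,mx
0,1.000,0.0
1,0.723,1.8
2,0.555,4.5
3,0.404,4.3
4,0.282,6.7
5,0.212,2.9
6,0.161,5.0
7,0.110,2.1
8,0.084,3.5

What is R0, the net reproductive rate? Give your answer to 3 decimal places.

9.370

lx·mx by age: 0, 1.3014, 2.4975, 1.7372, 1.8894, 0.6148, 0.805, 0.231, 0.294
R0 = Σ lx·mx = 9.3703 → 9.370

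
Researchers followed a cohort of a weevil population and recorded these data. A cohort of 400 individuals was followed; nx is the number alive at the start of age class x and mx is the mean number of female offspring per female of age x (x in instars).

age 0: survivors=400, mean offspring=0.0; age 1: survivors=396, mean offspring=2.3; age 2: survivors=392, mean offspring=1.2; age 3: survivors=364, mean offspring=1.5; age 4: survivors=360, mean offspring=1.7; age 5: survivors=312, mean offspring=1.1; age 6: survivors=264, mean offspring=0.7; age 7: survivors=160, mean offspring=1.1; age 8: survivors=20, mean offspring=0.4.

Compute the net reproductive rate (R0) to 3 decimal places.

lx = nx/n0 = nx/400: 1, 0.99, 0.98, 0.91, 0.9, 0.78, 0.66, 0.4, 0.05
lx·mx by age: 0, 2.277, 1.176, 1.365, 1.53, 0.858, 0.462, 0.44, 0.02
R0 = Σ lx·mx = 8.128 → 8.128

8.128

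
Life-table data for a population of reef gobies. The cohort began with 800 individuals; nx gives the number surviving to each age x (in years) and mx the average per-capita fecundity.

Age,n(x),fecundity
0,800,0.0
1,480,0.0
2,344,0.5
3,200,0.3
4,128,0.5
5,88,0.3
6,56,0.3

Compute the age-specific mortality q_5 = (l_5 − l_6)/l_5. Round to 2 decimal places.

lx = nx/n0 = nx/800: 1, 0.6, 0.43, 0.25, 0.16, 0.11, 0.07
q_5 = (l_5 − l_6) / l_5 = (0.11 − 0.07) / 0.11
     = 0.04 / 0.11 = 0.363636… → 0.36

0.36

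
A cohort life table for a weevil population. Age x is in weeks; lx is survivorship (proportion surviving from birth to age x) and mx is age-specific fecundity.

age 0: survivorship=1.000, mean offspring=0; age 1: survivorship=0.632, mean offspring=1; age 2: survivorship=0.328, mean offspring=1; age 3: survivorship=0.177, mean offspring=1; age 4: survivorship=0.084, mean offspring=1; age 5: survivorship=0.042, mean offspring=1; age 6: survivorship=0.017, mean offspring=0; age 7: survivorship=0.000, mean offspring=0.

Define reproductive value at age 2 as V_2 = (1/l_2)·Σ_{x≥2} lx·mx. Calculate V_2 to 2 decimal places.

lx·mx for x ≥ 2: 0.328, 0.177, 0.084, 0.042, 0, 0 → sum = 0.631
V_2 = 0.631 / l_2 = 0.631 / 0.328 = 1.92378… → 1.92

1.92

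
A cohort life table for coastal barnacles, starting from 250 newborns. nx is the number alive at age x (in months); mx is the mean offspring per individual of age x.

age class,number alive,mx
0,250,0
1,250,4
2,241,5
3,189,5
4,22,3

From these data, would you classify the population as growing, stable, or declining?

lx = nx/n0 = nx/250: 1, 1, 0.964, 0.756, 0.088
R0 = Σ lx·mx = 0 + 4 + 4.82 + 3.78 + 0.264 = 12.864
R0 > 1, so the population is growing.

growing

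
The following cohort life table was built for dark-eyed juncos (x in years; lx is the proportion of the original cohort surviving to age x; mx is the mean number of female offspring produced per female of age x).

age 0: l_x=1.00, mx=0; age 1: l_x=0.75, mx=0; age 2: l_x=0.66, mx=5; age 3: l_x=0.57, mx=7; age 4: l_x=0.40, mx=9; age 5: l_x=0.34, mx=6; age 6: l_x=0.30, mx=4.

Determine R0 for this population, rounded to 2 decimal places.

lx·mx by age: 0, 0, 3.3, 3.99, 3.6, 2.04, 1.2
R0 = Σ lx·mx = 14.13 → 14.13

14.13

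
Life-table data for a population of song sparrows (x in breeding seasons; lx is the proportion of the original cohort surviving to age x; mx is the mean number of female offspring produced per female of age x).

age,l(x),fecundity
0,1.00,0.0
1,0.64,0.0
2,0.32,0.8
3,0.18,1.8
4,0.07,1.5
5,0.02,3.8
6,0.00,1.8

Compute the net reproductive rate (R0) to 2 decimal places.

0.76

lx·mx by age: 0, 0, 0.256, 0.324, 0.105, 0.076, 0
R0 = Σ lx·mx = 0.761 → 0.76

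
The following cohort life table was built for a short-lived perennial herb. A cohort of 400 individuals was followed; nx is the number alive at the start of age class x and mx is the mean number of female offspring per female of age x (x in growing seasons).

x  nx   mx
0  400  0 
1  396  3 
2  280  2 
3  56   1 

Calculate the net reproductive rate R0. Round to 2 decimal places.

4.51

lx = nx/n0 = nx/400: 1, 0.99, 0.7, 0.14
lx·mx by age: 0, 2.97, 1.4, 0.14
R0 = Σ lx·mx = 4.51 → 4.51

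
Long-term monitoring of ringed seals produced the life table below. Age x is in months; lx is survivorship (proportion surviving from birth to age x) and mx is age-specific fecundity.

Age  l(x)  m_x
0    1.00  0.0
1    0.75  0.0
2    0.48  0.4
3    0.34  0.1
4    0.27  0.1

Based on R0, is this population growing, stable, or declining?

R0 = Σ lx·mx = 0 + 0 + 0.192 + 0.034 + 0.027 = 0.253
R0 < 1, so the population is declining.

declining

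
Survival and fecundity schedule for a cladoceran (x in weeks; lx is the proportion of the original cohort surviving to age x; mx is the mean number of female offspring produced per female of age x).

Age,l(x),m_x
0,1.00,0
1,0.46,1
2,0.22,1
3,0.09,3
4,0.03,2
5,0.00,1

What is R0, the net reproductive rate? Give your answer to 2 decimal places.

lx·mx by age: 0, 0.46, 0.22, 0.27, 0.06, 0
R0 = Σ lx·mx = 1.01 → 1.01

1.01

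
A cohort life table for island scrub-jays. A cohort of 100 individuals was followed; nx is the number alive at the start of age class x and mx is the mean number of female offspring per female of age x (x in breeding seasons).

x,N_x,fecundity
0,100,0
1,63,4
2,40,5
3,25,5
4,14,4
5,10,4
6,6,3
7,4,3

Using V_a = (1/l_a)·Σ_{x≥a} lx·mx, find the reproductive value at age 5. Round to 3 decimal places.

lx = nx/n0 = nx/100: 1, 0.63, 0.4, 0.25, 0.14, 0.1, 0.06, 0.04
lx·mx for x ≥ 5: 0.4, 0.18, 0.12 → sum = 0.7
V_5 = 0.7 / l_5 = 0.7 / 0.1 = 7 → 7.000

7.000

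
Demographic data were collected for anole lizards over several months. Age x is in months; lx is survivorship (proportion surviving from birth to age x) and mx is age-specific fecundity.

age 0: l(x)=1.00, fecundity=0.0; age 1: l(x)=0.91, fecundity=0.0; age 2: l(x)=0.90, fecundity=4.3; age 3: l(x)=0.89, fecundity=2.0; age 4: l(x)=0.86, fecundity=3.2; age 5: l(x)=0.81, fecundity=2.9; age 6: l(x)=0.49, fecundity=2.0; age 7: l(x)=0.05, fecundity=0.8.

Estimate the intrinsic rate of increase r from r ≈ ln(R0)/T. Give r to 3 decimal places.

0.691

R0 = Σ lx·mx = 0 + 0 + 3.87 + 1.78 + 2.752 + 2.349 + 0.98 + 0.04 = 11.771
Σ x·lx·mx = 41.993; T = 41.993/11.771 = 3.5675…
r ≈ ln(R0)/T = ln(11.771)/3.5675… = 0.69114… → 0.691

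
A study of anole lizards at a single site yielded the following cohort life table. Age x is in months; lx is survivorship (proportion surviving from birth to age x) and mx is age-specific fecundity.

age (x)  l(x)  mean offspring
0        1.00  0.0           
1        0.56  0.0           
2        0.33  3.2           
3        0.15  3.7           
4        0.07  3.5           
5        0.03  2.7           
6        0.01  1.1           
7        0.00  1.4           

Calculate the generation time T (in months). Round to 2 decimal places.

lx·mx: 0, 0, 1.056, 0.555, 0.245, 0.081, 0.011, 0 → R0 = 1.948
x·lx·mx: 0, 0, 2.112, 1.665, 0.98, 0.405, 0.066, 0 → Σ = 5.228
T = 5.228 / 1.948 = 2.683778… → 2.68

2.68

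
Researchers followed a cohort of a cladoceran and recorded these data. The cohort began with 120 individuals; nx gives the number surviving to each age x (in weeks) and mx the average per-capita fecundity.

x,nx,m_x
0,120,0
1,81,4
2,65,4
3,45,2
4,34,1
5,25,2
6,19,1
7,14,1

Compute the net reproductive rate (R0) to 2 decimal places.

6.59

lx = nx/n0 = nx/120: 1, 0.675, 0.54167…, 0.375, 0.28333…, 0.20833…, 0.15833…, 0.11667…
lx·mx by age: 0, 2.7, 2.166667…, 0.75, 0.283333…, 0.416667…, 0.158333…, 0.116667…
R0 = Σ lx·mx = 6.591667… → 6.59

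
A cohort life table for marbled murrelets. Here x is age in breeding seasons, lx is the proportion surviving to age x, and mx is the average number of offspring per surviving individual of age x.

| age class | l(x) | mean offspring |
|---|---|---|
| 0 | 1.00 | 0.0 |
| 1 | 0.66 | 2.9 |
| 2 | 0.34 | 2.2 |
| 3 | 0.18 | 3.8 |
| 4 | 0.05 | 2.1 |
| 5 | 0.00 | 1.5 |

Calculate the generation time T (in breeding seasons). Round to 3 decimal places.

lx·mx: 0, 1.914, 0.748, 0.684, 0.105, 0 → R0 = 3.451
x·lx·mx: 0, 1.914, 1.496, 2.052, 0.42, 0 → Σ = 5.882
T = 5.882 / 3.451 = 1.704433… → 1.704

1.704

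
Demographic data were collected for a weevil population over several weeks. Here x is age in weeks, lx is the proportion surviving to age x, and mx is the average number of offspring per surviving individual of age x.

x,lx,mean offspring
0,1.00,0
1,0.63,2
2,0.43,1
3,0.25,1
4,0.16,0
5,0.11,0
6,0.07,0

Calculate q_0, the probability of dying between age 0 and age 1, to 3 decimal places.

q_0 = (l_0 − l_1) / l_0 = (1 − 0.63) / 1
     = 0.37 / 1 = 0.37 → 0.370

0.370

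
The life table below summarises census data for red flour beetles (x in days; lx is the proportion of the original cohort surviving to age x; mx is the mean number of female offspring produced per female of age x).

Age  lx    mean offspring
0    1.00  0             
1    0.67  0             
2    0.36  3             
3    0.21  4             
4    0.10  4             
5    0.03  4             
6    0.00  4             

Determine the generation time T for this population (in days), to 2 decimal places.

2.82

lx·mx: 0, 0, 1.08, 0.84, 0.4, 0.12, 0 → R0 = 2.44
x·lx·mx: 0, 0, 2.16, 2.52, 1.6, 0.6, 0 → Σ = 6.88
T = 6.88 / 2.44 = 2.819672… → 2.82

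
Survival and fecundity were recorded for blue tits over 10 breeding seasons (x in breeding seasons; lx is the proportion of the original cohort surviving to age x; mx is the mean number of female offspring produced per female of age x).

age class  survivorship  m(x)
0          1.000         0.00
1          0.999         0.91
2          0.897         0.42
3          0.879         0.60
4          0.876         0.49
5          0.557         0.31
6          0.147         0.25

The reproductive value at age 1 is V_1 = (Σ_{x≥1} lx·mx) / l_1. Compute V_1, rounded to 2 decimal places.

2.45

lx·mx for x ≥ 1: 0.90909, 0.37674, 0.5274, 0.42924, 0.17267, 0.03675 → sum = 2.45189
V_1 = 2.45189 / l_1 = 2.45189 / 0.999 = 2.454344… → 2.45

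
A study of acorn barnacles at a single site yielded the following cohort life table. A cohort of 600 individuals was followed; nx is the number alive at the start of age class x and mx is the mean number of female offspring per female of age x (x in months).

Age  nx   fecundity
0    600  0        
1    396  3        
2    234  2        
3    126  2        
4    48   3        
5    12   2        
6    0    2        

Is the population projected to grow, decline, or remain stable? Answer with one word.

growing

lx = nx/n0 = nx/600: 1, 0.66, 0.39, 0.21, 0.08, 0.02, 0
R0 = Σ lx·mx = 0 + 1.98 + 0.78 + 0.42 + 0.24 + 0.04 + 0 = 3.46
R0 > 1, so the population is growing.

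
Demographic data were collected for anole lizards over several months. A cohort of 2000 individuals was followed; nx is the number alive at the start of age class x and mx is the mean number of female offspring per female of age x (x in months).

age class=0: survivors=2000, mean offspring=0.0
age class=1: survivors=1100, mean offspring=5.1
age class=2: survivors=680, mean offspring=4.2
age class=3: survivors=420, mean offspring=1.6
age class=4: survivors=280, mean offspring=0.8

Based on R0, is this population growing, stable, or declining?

lx = nx/n0 = nx/2000: 1, 0.55, 0.34, 0.21, 0.14
R0 = Σ lx·mx = 0 + 2.805 + 1.428 + 0.336 + 0.112 = 4.681
R0 > 1, so the population is growing.

growing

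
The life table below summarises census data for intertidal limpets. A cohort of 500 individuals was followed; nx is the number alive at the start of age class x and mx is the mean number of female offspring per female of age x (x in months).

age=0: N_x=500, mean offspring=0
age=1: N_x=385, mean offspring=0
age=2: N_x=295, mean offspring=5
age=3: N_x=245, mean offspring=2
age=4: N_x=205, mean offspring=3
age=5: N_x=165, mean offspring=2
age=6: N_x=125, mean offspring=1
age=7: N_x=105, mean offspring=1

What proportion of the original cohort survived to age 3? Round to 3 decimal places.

l_3 = n_3/n_0 = 245/500 = 0.49 → 0.490

0.490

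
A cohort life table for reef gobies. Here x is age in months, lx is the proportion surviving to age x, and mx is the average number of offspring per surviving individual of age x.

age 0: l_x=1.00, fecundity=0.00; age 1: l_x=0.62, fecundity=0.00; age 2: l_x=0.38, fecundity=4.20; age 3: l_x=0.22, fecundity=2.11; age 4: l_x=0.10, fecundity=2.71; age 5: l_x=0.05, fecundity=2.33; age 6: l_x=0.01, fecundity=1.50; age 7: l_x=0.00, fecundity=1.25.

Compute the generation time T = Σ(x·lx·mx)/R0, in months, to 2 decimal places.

2.57

lx·mx: 0, 0, 1.596, 0.4642, 0.271, 0.1165, 0.015, 0 → R0 = 2.4627
x·lx·mx: 0, 0, 3.192, 1.3926, 1.084, 0.5825, 0.09, 0 → Σ = 6.3411
T = 6.3411 / 2.4627 = 2.574857… → 2.57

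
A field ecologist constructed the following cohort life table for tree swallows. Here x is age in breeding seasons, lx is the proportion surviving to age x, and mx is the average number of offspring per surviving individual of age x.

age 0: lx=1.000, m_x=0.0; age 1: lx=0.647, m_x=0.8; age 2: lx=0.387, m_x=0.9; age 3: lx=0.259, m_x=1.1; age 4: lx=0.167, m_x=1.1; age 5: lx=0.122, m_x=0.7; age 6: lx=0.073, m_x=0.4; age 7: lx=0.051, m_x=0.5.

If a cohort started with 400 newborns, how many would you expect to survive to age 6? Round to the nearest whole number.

Expected survivors = N0 · l_6 = 400 × 0.073 = 29.2 → 29

29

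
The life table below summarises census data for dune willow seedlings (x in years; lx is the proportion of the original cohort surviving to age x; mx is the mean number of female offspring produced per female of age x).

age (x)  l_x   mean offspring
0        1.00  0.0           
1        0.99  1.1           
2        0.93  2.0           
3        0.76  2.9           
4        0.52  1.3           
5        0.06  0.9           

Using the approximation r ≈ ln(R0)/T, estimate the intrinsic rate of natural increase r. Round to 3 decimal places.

R0 = Σ lx·mx = 0 + 1.089 + 1.86 + 2.204 + 0.676 + 0.054 = 5.883
Σ x·lx·mx = 14.395; T = 14.395/5.883 = 2.44688…
r ≈ ln(R0)/T = ln(5.883)/2.44688… = 0.72421… → 0.724

0.724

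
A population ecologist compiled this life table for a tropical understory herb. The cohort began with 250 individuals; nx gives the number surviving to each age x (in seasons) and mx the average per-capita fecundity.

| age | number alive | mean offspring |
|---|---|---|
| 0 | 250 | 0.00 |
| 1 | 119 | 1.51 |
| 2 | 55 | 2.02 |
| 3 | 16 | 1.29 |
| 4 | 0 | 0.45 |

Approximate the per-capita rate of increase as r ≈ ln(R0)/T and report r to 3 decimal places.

0.148

lx = nx/n0 = nx/250: 1, 0.476, 0.22, 0.064, 0
R0 = Σ lx·mx = 0 + 0.71876 + 0.4444 + 0.08256 + 0 = 1.24572
Σ x·lx·mx = 1.85524; T = 1.85524/1.24572 = 1.48929…
r ≈ ln(R0)/T = ln(1.24572)/1.48929… = 0.14753… → 0.148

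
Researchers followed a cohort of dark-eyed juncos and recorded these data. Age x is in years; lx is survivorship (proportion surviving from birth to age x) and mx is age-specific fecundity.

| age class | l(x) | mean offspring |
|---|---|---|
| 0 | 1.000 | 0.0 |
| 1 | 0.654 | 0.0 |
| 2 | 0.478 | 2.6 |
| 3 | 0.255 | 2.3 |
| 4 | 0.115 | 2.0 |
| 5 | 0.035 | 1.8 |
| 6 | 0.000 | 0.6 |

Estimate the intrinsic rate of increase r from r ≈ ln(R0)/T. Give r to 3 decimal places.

0.291

R0 = Σ lx·mx = 0 + 0 + 1.2428 + 0.5865 + 0.23 + 0.063 + 0 = 2.1223
Σ x·lx·mx = 5.4801; T = 5.4801/2.1223 = 2.58215…
r ≈ ln(R0)/T = ln(2.1223)/2.58215… = 0.29142… → 0.291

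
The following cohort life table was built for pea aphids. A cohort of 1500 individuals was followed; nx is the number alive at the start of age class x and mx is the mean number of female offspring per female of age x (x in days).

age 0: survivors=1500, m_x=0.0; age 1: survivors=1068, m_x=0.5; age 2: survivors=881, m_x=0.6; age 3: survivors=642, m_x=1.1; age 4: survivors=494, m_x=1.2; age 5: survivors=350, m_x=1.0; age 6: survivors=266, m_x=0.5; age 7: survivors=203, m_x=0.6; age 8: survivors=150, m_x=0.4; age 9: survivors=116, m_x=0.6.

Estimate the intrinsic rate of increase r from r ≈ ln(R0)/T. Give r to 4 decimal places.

lx = nx/n0 = nx/1500: 1, 0.712, 0.58733…, 0.428, 0.32933…, 0.23333…, 0.17733…, 0.13533…, 0.1, 0.07733…
R0 = Σ lx·mx = 0 + 0.356 + 0.3524… + 0.4708 + 0.3952… + 0.23333… + 0.08867… + 0.0812… + 0.04 + 0.0464… = 2.064…
Σ x·lx·mx = 7.058667…; T = 7.058667…/2.064… = 3.4199…
r ≈ ln(R0)/T = ln(2.064…)/3.4199… = 0.211891… → 0.2119

0.2119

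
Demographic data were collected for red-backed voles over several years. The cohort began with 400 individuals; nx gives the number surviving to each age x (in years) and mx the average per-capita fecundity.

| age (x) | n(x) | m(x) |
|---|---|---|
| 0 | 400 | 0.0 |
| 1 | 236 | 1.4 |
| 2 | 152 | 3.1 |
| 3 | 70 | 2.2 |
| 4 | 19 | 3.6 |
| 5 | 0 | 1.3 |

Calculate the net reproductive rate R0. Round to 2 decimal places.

lx = nx/n0 = nx/400: 1, 0.59, 0.38, 0.175, 0.0475, 0
lx·mx by age: 0, 0.826, 1.178, 0.385, 0.171, 0
R0 = Σ lx·mx = 2.56 → 2.56

2.56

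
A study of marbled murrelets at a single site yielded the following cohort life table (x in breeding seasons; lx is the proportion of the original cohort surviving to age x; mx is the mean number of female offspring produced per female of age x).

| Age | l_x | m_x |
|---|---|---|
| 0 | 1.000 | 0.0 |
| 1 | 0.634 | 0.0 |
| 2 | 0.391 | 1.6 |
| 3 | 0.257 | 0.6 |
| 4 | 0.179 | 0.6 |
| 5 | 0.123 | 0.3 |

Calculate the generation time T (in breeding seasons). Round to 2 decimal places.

2.52

lx·mx: 0, 0, 0.6256, 0.1542, 0.1074, 0.0369 → R0 = 0.9241
x·lx·mx: 0, 0, 1.2512, 0.4626, 0.4296, 0.1845 → Σ = 2.3279
T = 2.3279 / 0.9241 = 2.5191… → 2.52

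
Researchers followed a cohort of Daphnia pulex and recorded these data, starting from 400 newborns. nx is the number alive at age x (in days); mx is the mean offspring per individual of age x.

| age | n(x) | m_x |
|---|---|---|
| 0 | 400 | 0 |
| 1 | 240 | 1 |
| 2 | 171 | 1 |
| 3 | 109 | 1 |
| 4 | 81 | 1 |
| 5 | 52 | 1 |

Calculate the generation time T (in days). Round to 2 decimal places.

2.29

lx = nx/n0 = nx/400: 1, 0.6, 0.4275, 0.2725, 0.2025, 0.13
lx·mx: 0, 0.6, 0.4275, 0.2725, 0.2025, 0.13 → R0 = 1.6325
x·lx·mx: 0, 0.6, 0.855, 0.8175, 0.81, 0.65 → Σ = 3.7325
T = 3.7325 / 1.6325 = 2.286371… → 2.29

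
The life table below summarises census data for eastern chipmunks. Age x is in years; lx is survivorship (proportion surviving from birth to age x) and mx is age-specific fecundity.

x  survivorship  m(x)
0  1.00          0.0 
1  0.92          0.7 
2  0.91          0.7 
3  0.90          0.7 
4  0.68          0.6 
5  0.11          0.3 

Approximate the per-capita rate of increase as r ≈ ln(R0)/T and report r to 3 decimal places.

0.359

R0 = Σ lx·mx = 0 + 0.644 + 0.637 + 0.63 + 0.408 + 0.033 = 2.352
Σ x·lx·mx = 5.605; T = 5.605/2.352 = 2.38308…
r ≈ ln(R0)/T = ln(2.352)/2.38308… = 0.35889… → 0.359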